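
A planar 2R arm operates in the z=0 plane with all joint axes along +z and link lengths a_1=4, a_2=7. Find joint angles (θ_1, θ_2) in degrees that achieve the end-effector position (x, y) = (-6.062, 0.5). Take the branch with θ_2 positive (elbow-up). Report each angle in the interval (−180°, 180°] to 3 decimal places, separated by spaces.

cos θ_2 = (36.9978−4²−7²)/(2·4·7) = -0.5000; θ_2 = 120.0025° (elbow-up)
β = atan2(0.5000,-6.0620) = 175.2849°; ψ = atan2(6.0620,0.4997) = 85.2874°
θ_1 = β − ψ = 89.9975°

89.997 120.003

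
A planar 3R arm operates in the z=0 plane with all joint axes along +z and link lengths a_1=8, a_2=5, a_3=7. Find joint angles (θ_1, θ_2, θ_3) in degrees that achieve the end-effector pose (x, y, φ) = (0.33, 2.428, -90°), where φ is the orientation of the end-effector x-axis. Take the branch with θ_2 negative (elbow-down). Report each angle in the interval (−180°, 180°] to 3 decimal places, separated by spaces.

wrist centre = target − a_3·(cos φ, sin φ) = (0.3300, 9.4280)
cos θ_2 = (88.9961−8²−5²)/(2·8·5) = -0.0000; θ_2 = -90.0028° (elbow-down)
β = atan2(9.4280,0.3300) = 87.9953°; ψ = atan2(-5.0000,7.9998) = -32.0062°
θ_1 = β − ψ = 120.0015°
θ_3 = φ − θ_1 − θ_2 = -119.9987° (wrapped to (-180°,180°])

120.002 -90.003 -119.999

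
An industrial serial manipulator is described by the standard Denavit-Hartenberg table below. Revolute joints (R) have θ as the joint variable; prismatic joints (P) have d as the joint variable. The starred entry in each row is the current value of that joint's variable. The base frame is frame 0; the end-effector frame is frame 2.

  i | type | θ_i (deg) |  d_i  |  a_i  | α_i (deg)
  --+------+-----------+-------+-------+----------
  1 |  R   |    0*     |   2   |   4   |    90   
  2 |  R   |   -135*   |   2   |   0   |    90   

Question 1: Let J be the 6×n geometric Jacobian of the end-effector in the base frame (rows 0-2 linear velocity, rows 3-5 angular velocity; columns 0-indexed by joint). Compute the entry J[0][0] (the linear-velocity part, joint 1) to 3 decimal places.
axis z_0 = ẑ; lever o_n−o_0 = (4.0000,-2.0000,2.0000)
cross product → J_v[:, 0] = (2.0000,4.0000,-0.0000)
J_ω[:, 0] = z_0
entry J[0][0] = 2.0000

2.000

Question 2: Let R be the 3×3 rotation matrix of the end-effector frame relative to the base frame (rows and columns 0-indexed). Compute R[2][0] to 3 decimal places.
End-effector x-axis (col 0 of R) = (-0.7071,-0.0000,-0.7071)
R[2][0] = -0.7071

-0.707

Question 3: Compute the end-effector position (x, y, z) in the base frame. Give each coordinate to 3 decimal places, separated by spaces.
4.000 -2.000 2.000

after link 1: o_1 = (4.0000, 0.0000, 2.0000)
after link 2: o_2 = (4.0000, -2.0000, 2.0000)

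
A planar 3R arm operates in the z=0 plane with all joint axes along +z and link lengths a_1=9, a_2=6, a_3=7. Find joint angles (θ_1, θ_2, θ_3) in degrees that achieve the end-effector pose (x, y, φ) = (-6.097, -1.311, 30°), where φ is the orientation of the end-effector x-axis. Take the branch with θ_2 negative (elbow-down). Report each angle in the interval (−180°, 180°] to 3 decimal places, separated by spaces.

-134.998 -60.005 -134.997

wrist centre = target − a_3·(cos φ, sin φ) = (-12.1592, -4.8110)
cos θ_2 = (170.9913−9²−6²)/(2·9·6) = 0.4999; θ_2 = -60.0053° (elbow-down)
β = atan2(-4.8110,-12.1592) = -158.4129°; ψ = atan2(-5.1964,11.9995) = -23.4152°
θ_1 = β − ψ = -134.9977°
θ_3 = φ − θ_1 − θ_2 = -134.9970° (wrapped to (-180°,180°])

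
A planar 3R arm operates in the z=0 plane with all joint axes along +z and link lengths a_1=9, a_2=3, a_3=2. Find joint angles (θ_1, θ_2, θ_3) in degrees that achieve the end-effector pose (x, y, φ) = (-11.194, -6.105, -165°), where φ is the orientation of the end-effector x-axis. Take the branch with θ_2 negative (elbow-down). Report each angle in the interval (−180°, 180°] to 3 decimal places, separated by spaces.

-135.003 -59.993 29.996

wrist centre = target − a_3·(cos φ, sin φ) = (-9.2621, -5.5874)
cos θ_2 = (117.0060−9²−3²)/(2·9·3) = 0.5001; θ_2 = -59.9926° (elbow-down)
β = atan2(-5.5874,-9.2621) = -148.8997°; ψ = atan2(-2.5979,10.5003) = -13.8965°
θ_1 = β − ψ = -135.0032°
θ_3 = φ − θ_1 − θ_2 = 29.9958° (wrapped to (-180°,180°])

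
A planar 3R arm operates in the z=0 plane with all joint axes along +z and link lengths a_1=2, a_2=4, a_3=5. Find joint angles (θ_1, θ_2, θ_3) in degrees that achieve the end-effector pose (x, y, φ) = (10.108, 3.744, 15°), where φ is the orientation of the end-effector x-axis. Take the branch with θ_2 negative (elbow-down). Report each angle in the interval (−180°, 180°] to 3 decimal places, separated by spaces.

44.969 -29.951 -0.018

wrist centre = target − a_3·(cos φ, sin φ) = (5.2784, 2.4499)
cos θ_2 = (33.8632−2²−4²)/(2·2·4) = 0.8665; θ_2 = -29.9511° (elbow-down)
β = atan2(2.4499,5.2784) = 24.8979°; ψ = atan2(-1.9970,5.4658) = -20.0708°
θ_1 = β − ψ = 44.9687°
θ_3 = φ − θ_1 − θ_2 = -0.0176° (wrapped to (-180°,180°])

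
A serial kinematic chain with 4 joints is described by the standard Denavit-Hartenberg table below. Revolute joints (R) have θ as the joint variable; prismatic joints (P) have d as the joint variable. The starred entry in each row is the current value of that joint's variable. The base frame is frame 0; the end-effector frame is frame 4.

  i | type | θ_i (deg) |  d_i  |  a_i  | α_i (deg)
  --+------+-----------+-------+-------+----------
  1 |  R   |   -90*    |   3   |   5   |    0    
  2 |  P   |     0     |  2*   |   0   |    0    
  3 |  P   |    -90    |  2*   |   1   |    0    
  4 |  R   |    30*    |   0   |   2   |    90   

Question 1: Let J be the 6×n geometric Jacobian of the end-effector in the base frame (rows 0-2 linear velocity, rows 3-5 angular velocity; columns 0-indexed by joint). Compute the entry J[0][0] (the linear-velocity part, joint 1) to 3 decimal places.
6.000

axis z_0 = ẑ; lever o_n−o_0 = (-2.7321,-6.0000,7.0000)
cross product → J_v[:, 0] = (6.0000,-2.7321,0.0000)
J_ω[:, 0] = z_0
entry J[0][0] = 6.0000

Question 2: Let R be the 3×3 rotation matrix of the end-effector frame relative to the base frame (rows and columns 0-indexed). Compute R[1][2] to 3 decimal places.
End-effector z-axis (col 2 of R) = (-0.5000,0.8660,0.0000)
R[1][2] = 0.8660

0.866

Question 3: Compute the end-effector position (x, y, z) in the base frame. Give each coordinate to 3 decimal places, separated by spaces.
-2.732 -6.000 7.000

after link 1: o_1 = (0.0000, -5.0000, 3.0000)
after link 2: o_2 = (0.0000, -5.0000, 5.0000)
after link 3: o_3 = (-1.0000, -5.0000, 7.0000)
after link 4: o_4 = (-2.7321, -6.0000, 7.0000)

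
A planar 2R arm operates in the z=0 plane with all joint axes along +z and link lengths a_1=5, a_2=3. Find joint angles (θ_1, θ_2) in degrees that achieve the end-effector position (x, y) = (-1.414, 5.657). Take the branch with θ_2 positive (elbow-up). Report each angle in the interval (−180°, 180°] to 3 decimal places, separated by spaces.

73.071 89.998

cos θ_2 = (34.0010−5²−3²)/(2·5·3) = 0.0000; θ_2 = 89.9980° (elbow-up)
β = atan2(5.6570,-1.4140) = 104.0339°; ψ = atan2(3.0000,5.0001) = 30.9632°
θ_1 = β − ψ = 73.0706°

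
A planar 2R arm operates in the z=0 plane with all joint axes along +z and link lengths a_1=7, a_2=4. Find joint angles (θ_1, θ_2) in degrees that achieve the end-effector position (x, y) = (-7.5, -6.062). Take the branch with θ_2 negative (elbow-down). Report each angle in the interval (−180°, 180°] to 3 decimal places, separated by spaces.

-120.000 -60.003

cos θ_2 = (92.9978−7²−4²)/(2·7·4) = 0.5000; θ_2 = -60.0025° (elbow-down)
β = atan2(-6.0620,-7.5000) = -141.0525°; ψ = atan2(-3.4642,8.9998) = -21.0525°
θ_1 = β − ψ = -120.0000°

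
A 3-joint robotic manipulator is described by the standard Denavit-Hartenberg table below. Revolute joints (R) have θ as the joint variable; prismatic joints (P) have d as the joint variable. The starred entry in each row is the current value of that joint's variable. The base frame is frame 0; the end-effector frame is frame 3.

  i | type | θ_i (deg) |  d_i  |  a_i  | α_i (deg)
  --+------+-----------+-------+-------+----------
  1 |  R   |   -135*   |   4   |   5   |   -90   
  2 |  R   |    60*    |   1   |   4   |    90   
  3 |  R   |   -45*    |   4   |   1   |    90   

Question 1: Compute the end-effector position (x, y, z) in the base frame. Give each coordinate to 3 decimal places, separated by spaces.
-7.442 -7.856 1.924

after link 1: o_1 = (-3.5355, -3.5355, 4.0000)
after link 2: o_2 = (-4.2426, -5.6569, 0.5359)
after link 3: o_3 = (-7.4421, -7.8563, 1.9235)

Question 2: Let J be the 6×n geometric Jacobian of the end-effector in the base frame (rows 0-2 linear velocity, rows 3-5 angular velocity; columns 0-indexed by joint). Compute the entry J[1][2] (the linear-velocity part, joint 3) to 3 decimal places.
axis z_2 = (-0.6124,-0.6124,0.5000); lever o_n−o_2 = (-3.1995,-2.1995,1.3876)
cross product → J_v[:, 2] = (0.2500,-0.7500,-0.6124)
J_ω[:, 2] = z_2
entry J[1][2] = -0.7500

-0.750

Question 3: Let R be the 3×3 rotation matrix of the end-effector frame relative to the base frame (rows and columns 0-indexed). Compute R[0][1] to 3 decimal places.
End-effector y-axis (col 1 of R) = (-0.6124,-0.6124,0.5000)
R[0][1] = -0.6124

-0.612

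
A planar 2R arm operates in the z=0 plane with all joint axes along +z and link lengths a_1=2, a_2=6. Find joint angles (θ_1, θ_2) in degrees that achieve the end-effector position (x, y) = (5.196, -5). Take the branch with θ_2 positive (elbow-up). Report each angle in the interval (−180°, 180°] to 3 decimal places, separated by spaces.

cos θ_2 = (51.9984−2²−6²)/(2·2·6) = 0.4999; θ_2 = 60.0044° (elbow-up)
β = atan2(-5.0000,5.1960) = -43.8987°; ψ = atan2(5.1964,4.9996) = 46.1056°
θ_1 = β − ψ = -90.0044°

-90.004 60.004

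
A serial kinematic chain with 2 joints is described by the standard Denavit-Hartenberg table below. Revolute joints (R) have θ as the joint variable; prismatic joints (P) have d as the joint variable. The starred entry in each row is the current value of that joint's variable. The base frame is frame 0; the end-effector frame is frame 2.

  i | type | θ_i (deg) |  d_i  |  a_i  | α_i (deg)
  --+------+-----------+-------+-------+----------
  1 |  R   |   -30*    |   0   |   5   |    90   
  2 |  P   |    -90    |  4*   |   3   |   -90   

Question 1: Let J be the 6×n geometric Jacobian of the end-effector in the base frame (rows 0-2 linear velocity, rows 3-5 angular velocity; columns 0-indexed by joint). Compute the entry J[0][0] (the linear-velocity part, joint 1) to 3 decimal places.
axis z_0 = ẑ; lever o_n−o_0 = (2.3301,-5.9641,-3.0000)
cross product → J_v[:, 0] = (5.9641,2.3301,-0.0000)
J_ω[:, 0] = z_0
entry J[0][0] = 5.9641

5.964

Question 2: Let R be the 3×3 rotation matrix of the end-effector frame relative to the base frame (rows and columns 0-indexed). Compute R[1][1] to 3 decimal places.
0.866

End-effector y-axis (col 1 of R) = (0.5000,0.8660,-0.0000)
R[1][1] = 0.8660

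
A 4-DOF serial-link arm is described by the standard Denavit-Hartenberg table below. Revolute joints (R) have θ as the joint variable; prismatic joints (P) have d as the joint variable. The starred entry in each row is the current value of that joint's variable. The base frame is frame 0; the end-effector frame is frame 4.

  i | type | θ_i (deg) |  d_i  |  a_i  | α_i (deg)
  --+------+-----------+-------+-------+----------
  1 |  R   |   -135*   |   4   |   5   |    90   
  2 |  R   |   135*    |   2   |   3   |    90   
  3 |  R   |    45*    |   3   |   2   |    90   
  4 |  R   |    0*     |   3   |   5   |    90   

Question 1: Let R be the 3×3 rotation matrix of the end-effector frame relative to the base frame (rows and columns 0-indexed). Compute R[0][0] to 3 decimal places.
End-effector x-axis (col 0 of R) = (-0.1464,0.8536,0.5000)
R[0][0] = -0.1464

-0.146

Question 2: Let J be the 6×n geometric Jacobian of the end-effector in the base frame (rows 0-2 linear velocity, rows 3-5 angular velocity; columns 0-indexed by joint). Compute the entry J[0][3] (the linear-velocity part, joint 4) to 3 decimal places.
axis z_3 = (0.8536,-0.1464,0.5000); lever o_n−o_3 = (1.8284,3.8284,4.0000)
cross product → J_v[:, 3] = (-2.5000,-2.5000,3.5355)
J_ω[:, 3] = z_3
entry J[0][3] = -2.5000

-2.500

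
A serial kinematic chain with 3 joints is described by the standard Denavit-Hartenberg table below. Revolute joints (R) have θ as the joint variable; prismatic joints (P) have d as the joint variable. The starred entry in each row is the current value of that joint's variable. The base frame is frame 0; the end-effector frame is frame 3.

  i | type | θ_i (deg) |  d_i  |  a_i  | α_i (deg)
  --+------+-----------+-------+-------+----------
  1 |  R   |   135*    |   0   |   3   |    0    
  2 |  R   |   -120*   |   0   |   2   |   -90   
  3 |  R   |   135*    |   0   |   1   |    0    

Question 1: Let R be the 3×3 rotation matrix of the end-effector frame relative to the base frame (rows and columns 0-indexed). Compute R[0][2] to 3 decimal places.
End-effector z-axis (col 2 of R) = (-0.2588,0.9659,0.0000)
R[0][2] = -0.2588

-0.259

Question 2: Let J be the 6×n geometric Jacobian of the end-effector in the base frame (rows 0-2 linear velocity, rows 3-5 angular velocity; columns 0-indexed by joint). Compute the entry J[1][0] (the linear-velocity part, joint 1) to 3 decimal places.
-0.872

axis z_0 = ẑ; lever o_n−o_0 = (-0.8725,2.4559,-0.7071)
cross product → J_v[:, 0] = (-2.4559,-0.8725,0.0000)
J_ω[:, 0] = z_0
entry J[1][0] = -0.8725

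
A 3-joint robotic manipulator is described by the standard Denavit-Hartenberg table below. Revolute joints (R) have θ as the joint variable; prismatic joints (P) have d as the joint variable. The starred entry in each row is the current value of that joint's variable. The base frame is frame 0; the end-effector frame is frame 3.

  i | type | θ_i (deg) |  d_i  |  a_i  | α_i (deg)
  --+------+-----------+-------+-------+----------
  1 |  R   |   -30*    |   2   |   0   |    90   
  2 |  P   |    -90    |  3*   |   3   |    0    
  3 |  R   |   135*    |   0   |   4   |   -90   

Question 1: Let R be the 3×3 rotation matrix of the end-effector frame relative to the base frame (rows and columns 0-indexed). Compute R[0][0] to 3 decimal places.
End-effector x-axis (col 0 of R) = (0.6124,-0.3536,0.7071)
R[0][0] = 0.6124

0.612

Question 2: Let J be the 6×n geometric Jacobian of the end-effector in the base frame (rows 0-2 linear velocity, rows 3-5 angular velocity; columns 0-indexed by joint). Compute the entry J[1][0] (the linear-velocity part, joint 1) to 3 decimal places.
axis z_0 = ẑ; lever o_n−o_0 = (0.9495,-4.0123,1.8284)
cross product → J_v[:, 0] = (4.0123,0.9495,-0.0000)
J_ω[:, 0] = z_0
entry J[1][0] = 0.9495

0.949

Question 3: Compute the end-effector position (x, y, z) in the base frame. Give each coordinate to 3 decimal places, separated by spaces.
after link 1: o_1 = (0.0000, 0.0000, 2.0000)
after link 2: o_2 = (-1.5000, -2.5981, -1.0000)
after link 3: o_3 = (0.9495, -4.0123, 1.8284)

0.949 -4.012 1.828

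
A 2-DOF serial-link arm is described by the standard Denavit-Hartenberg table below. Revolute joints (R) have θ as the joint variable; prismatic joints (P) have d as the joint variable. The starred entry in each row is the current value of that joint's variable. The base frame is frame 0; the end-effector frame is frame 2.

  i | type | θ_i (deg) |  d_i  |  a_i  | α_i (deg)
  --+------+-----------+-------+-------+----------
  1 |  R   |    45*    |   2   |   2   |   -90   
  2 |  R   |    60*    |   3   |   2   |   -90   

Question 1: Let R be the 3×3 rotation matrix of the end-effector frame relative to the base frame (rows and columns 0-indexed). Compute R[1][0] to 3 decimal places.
0.354

End-effector x-axis (col 0 of R) = (0.3536,0.3536,-0.8660)
R[1][0] = 0.3536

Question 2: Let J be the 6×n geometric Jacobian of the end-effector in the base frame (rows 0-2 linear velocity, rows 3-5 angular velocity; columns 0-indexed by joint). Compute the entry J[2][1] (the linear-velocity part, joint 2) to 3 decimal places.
-1.000

axis z_1 = (-0.7071,0.7071,0.0000); lever o_n−o_1 = (-1.4142,2.8284,-1.7321)
cross product → J_v[:, 1] = (-1.2247,-1.2247,-1.0000)
J_ω[:, 1] = z_1
entry J[2][1] = -1.0000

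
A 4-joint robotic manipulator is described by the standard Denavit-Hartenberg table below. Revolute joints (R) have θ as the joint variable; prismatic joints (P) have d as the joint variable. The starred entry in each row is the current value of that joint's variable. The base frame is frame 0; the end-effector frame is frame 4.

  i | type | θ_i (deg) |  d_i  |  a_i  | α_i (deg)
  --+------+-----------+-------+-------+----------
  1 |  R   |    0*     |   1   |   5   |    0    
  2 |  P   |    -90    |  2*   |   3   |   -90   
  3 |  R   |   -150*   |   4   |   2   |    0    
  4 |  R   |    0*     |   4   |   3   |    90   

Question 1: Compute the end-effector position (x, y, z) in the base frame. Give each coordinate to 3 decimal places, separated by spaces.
after link 1: o_1 = (5.0000, 0.0000, 1.0000)
after link 2: o_2 = (5.0000, -3.0000, 3.0000)
after link 3: o_3 = (9.0000, -1.2679, 4.0000)
after link 4: o_4 = (13.0000, 1.3301, 5.5000)

13.000 1.330 5.500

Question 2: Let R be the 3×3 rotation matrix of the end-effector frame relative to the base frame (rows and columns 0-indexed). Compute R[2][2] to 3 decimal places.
-0.866

End-effector z-axis (col 2 of R) = (0.0000,0.5000,-0.8660)
R[2][2] = -0.8660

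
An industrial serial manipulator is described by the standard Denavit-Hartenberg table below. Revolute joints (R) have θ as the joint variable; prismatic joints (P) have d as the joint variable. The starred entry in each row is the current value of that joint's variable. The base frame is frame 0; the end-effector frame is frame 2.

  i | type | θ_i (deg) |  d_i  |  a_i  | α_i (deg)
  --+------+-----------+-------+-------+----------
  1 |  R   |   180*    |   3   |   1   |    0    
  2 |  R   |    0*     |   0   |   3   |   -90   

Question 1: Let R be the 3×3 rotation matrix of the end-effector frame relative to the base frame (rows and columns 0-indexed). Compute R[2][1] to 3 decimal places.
End-effector y-axis (col 1 of R) = (-0.0000,-0.0000,-1.0000)
R[2][1] = -1.0000

-1.000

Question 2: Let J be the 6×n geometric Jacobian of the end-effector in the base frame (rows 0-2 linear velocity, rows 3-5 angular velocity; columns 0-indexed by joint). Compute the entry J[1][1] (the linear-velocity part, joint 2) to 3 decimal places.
-3.000

axis z_1 = (0.0000,0.0000,1.0000); lever o_n−o_1 = (-3.0000,0.0000,0.0000)
cross product → J_v[:, 1] = (-0.0000,-3.0000,0.0000)
J_ω[:, 1] = z_1
entry J[1][1] = -3.0000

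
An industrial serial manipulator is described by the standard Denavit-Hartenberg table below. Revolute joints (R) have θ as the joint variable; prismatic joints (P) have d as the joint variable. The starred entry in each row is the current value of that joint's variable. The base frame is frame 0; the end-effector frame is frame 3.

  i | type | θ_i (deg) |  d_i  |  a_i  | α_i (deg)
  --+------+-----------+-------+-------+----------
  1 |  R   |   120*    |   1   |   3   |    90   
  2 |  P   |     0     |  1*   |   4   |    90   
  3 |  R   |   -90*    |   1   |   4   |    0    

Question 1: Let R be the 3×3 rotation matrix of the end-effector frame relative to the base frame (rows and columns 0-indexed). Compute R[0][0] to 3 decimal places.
End-effector x-axis (col 0 of R) = (-0.8660,-0.5000,-0.0000)
R[0][0] = -0.8660

-0.866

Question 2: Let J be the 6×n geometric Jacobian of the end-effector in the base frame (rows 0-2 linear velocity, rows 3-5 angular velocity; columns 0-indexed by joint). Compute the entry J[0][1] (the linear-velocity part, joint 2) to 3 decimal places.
0.866

prismatic axis z_1 = (0.8660,0.5000,0.0000)
J_v[:, 1] = z_1; J_ω[:, 1] = (0,0,0)
entry J[0][1] = 0.8660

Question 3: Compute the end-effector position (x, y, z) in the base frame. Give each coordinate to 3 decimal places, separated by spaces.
-6.098 4.562 -0.000

after link 1: o_1 = (-1.5000, 2.5981, 1.0000)
after link 2: o_2 = (-2.6340, 6.5622, 1.0000)
after link 3: o_3 = (-6.0981, 4.5622, -0.0000)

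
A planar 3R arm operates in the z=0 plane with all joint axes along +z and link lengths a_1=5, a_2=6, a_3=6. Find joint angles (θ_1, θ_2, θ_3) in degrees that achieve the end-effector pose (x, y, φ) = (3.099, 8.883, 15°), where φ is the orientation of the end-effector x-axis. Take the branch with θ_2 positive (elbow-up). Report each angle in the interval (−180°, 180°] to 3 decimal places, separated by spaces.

60.004 89.999 -135.002

wrist centre = target − a_3·(cos φ, sin φ) = (-2.6966, 7.3301)
cos θ_2 = (61.0016−5²−6²)/(2·5·6) = 0.0000; θ_2 = 89.9985° (elbow-up)
β = atan2(7.3301,-2.6966) = 110.1973°; ψ = atan2(6.0000,5.0002) = 50.1935°
θ_1 = β − ψ = 60.0038°
θ_3 = φ − θ_1 − θ_2 = -135.0023° (wrapped to (-180°,180°])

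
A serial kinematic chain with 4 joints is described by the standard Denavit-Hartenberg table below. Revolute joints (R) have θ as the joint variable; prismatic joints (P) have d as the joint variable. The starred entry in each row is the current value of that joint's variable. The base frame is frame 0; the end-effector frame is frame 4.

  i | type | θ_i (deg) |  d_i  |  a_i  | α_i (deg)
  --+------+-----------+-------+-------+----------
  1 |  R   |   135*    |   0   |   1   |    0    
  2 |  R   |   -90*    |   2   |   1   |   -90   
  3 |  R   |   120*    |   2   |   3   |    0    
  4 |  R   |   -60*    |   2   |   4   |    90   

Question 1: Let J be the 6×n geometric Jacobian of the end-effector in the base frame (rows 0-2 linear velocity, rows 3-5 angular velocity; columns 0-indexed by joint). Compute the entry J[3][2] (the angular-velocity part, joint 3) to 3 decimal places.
axis z_2 = (-0.7071,0.7071,0.0000); lever o_n−o_2 = (-2.4749,3.1820,-6.0622)
cross product → J_v[:, 2] = (-4.2866,-4.2866,-0.5000)
J_ω[:, 2] = z_2
entry J[3][2] = -0.7071

-0.707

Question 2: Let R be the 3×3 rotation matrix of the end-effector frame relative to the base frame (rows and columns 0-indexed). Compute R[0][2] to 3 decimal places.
End-effector z-axis (col 2 of R) = (0.6124,0.6124,0.5000)
R[0][2] = 0.6124

0.612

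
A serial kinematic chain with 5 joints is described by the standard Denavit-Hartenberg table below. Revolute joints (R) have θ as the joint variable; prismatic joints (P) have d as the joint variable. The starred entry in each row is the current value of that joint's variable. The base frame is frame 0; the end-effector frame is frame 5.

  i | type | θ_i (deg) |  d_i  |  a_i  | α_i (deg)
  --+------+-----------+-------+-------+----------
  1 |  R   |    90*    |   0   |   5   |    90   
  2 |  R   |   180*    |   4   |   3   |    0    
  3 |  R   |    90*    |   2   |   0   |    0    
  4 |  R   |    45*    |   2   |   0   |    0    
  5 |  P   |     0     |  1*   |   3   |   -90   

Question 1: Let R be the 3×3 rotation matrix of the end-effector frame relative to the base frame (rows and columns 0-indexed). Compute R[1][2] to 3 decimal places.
End-effector z-axis (col 2 of R) = (0.0000,0.7071,0.7071)
R[1][2] = 0.7071

0.707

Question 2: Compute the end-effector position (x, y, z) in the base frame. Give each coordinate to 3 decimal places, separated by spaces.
9.000 4.121 -2.121

after link 1: o_1 = (0.0000, 5.0000, 0.0000)
after link 2: o_2 = (4.0000, 2.0000, 0.0000)
after link 3: o_3 = (6.0000, 2.0000, 0.0000)
after link 4: o_4 = (8.0000, 2.0000, 0.0000)
after link 5: o_5 = (9.0000, 4.1213, -2.1213)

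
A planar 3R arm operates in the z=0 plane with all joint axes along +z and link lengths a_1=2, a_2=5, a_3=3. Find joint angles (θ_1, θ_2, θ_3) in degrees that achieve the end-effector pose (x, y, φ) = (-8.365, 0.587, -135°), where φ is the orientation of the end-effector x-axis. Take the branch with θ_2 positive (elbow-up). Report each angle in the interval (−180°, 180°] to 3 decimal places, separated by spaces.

wrist centre = target − a_3·(cos φ, sin φ) = (-6.2437, 2.7083)
cos θ_2 = (46.3185−2²−5²)/(2·2·5) = 0.8659; θ_2 = 30.0113° (elbow-up)
β = atan2(2.7083,-6.2437) = 156.5503°; ψ = atan2(2.5009,6.3296) = 21.5591°
θ_1 = β − ψ = 134.9911°
θ_3 = φ − θ_1 − θ_2 = 59.9975° (wrapped to (-180°,180°])

134.991 30.011 59.998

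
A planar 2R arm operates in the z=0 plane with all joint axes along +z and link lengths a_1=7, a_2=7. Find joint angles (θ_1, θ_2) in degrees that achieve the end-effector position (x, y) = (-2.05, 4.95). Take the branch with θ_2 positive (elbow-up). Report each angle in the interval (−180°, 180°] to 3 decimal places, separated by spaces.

44.997 134.999

cos θ_2 = (28.7050−7²−7²)/(2·7·7) = -0.7071; θ_2 = 134.9988° (elbow-up)
β = atan2(4.9500,-2.0500) = 112.4965°; ψ = atan2(4.9499,2.0504) = 67.4994°
θ_1 = β − ψ = 44.9971°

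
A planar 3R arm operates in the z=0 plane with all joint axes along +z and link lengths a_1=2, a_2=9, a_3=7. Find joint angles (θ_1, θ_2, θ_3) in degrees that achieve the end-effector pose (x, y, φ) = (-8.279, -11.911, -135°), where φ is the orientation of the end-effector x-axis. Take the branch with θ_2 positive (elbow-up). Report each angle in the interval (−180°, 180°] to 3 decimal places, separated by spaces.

wrist centre = target − a_3·(cos φ, sin φ) = (-3.3293, -6.9613)
cos θ_2 = (59.5430−2²−9²)/(2·2·9) = -0.7071; θ_2 = 135.0027° (elbow-up)
β = atan2(-6.9613,-3.3293) = -115.5597°; ψ = atan2(6.3637,-4.3643) = 124.4427°
θ_1 = β − ψ = -240.0024°
θ_3 = φ − θ_1 − θ_2 = -30.0003° (wrapped to (-180°,180°])

119.998 135.003 -30.000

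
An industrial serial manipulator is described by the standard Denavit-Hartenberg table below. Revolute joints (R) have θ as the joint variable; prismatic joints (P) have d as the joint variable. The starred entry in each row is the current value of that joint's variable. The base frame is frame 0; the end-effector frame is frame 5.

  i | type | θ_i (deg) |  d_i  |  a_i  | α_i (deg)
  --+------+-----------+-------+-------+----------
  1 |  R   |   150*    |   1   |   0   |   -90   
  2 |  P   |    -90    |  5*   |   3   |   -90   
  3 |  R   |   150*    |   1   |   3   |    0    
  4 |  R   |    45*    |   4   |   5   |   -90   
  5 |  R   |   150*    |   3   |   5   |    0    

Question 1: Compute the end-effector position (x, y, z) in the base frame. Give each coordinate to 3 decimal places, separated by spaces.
-5.451 -4.441 1.531

after link 1: o_1 = (0.0000, 0.0000, 1.0000)
after link 2: o_2 = (-2.5000, -4.3301, 4.0000)
after link 3: o_3 = (-2.6160, -2.5311, 1.4019)
after link 4: o_4 = (-6.7272, -1.6518, -3.4277)
after link 5: o_5 = (-5.4506, -4.4408, 1.5313)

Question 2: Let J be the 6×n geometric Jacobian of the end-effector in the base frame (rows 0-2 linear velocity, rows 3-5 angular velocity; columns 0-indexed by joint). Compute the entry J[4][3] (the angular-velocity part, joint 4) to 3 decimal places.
axis z_3 = (-0.8660,0.5000,-0.0000); lever o_n−o_3 = (-2.8346,-1.9097,0.1294)
cross product → J_v[:, 3] = (0.0647,0.1121,3.0712)
J_ω[:, 3] = z_3
entry J[4][3] = 0.5000

0.500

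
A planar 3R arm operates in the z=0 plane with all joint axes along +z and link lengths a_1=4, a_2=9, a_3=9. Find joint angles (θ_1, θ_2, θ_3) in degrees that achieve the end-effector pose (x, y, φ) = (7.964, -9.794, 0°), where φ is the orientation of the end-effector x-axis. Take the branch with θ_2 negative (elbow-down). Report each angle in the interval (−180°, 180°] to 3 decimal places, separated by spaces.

-29.998 -90.003 120.001

wrist centre = target − a_3·(cos φ, sin φ) = (-1.0360, -9.7940)
cos θ_2 = (96.9957−4²−9²)/(2·4·9) = -0.0001; θ_2 = -90.0034° (elbow-down)
β = atan2(-9.7940,-1.0360) = -96.0382°; ψ = atan2(-9.0000,3.9995) = -66.0403°
θ_1 = β − ψ = -29.9979°
θ_3 = φ − θ_1 − θ_2 = 120.0013° (wrapped to (-180°,180°])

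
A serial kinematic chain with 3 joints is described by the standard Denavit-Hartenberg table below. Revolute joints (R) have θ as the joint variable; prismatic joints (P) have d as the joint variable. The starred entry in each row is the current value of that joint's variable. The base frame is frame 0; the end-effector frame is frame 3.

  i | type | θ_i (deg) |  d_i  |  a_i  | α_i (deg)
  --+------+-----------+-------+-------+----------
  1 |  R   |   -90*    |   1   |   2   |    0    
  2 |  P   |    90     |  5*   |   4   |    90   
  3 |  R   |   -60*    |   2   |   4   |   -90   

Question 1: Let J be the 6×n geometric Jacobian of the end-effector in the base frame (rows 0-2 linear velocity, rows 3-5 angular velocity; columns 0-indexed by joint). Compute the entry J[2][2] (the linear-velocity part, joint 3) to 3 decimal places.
2.000

axis z_2 = (0.0000,-1.0000,0.0000); lever o_n−o_2 = (2.0000,-2.0000,-3.4641)
cross product → J_v[:, 2] = (3.4641,0.0000,2.0000)
J_ω[:, 2] = z_2
entry J[2][2] = 2.0000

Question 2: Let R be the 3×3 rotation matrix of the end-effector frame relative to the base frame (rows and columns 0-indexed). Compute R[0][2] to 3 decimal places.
End-effector z-axis (col 2 of R) = (0.8660,-0.0000,0.5000)
R[0][2] = 0.8660

0.866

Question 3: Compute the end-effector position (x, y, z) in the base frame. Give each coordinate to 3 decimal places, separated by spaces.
after link 1: o_1 = (0.0000, -2.0000, 1.0000)
after link 2: o_2 = (4.0000, -2.0000, 6.0000)
after link 3: o_3 = (6.0000, -4.0000, 2.5359)

6.000 -4.000 2.536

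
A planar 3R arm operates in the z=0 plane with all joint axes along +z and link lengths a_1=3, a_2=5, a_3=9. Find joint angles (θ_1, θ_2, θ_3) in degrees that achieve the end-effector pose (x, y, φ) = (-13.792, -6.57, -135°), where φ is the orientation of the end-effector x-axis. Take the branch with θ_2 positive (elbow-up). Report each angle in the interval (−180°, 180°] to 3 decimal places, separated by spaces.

153.185 44.986 26.828

wrist centre = target − a_3·(cos φ, sin φ) = (-7.4280, -0.2060)
cos θ_2 = (55.2182−3²−5²)/(2·3·5) = 0.7073; θ_2 = 44.9865° (elbow-up)
β = atan2(-0.2060,-7.4280) = -178.4111°; ψ = atan2(3.5347,6.5364) = 28.4034°
θ_1 = β − ψ = -206.8145°
θ_3 = φ − θ_1 − θ_2 = 26.8280° (wrapped to (-180°,180°])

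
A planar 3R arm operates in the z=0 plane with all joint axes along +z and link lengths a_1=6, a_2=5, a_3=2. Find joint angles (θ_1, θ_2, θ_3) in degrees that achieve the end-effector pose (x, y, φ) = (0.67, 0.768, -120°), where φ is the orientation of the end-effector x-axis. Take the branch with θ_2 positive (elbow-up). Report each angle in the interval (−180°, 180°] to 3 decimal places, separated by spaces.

wrist centre = target − a_3·(cos φ, sin φ) = (1.6700, 2.5001)
cos θ_2 = (9.0392−6²−5²)/(2·6·5) = -0.8660; θ_2 = 149.9987° (elbow-up)
β = atan2(2.5001,1.6700) = 56.2576°; ψ = atan2(2.5001,1.6699) = 56.2592°
θ_1 = β − ψ = -0.0016°
θ_3 = φ − θ_1 − θ_2 = 90.0029° (wrapped to (-180°,180°])

-0.002 149.999 90.003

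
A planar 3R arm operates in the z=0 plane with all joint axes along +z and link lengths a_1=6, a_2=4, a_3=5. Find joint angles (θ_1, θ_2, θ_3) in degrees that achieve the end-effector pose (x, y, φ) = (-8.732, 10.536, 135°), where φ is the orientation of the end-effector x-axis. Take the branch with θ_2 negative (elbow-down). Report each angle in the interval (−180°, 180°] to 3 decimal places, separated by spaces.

149.995 -59.987 44.992

wrist centre = target − a_3·(cos φ, sin φ) = (-5.1965, 7.0005)
cos θ_2 = (76.0098−6²−4²)/(2·6·4) = 0.5002; θ_2 = -59.9865° (elbow-down)
β = atan2(7.0005,-5.1965) = 126.5866°; ψ = atan2(-3.4636,8.0008) = -23.4083°
θ_1 = β − ψ = 149.9949°
θ_3 = φ − θ_1 − θ_2 = 44.9917° (wrapped to (-180°,180°])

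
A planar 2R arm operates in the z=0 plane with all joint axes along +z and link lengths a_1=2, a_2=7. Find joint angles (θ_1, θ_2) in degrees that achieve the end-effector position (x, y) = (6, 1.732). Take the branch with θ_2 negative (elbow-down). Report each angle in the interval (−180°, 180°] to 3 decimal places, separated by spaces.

cos θ_2 = (38.9998−2²−7²)/(2·2·7) = -0.5000; θ_2 = -120.0004° (elbow-down)
β = atan2(1.7320,6.0000) = 16.1017°; ψ = atan2(-6.0622,-1.5000) = -103.8983°
θ_1 = β − ψ = 120.0000°

120.000 -120.000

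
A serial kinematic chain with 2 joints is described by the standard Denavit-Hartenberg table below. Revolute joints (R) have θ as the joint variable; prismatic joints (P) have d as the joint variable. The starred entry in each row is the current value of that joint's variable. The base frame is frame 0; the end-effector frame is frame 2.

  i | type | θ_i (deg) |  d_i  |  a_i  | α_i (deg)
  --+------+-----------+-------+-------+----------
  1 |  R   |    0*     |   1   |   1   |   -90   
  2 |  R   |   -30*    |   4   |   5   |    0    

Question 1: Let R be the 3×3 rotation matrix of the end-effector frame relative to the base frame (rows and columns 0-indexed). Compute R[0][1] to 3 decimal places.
0.500

End-effector y-axis (col 1 of R) = (0.5000,0.0000,-0.8660)
R[0][1] = 0.5000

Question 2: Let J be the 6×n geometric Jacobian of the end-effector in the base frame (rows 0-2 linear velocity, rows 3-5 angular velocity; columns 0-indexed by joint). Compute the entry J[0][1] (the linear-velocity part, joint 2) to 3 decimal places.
axis z_1 = (0.0000,1.0000,0.0000); lever o_n−o_1 = (4.3301,4.0000,2.5000)
cross product → J_v[:, 1] = (2.5000,0.0000,-4.3301)
J_ω[:, 1] = z_1
entry J[0][1] = 2.5000

2.500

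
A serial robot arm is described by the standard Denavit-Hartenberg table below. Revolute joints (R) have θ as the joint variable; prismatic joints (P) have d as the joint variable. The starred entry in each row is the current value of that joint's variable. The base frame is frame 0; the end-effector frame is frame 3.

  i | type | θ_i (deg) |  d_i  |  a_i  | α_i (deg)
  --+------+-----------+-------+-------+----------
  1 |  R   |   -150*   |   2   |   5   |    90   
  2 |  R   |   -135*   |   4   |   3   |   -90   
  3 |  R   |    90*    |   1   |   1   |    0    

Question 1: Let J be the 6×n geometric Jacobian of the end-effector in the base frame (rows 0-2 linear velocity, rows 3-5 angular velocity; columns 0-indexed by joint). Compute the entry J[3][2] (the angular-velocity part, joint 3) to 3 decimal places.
axis z_2 = (-0.6124,-0.3536,-0.7071); lever o_n−o_2 = (-0.1124,-1.2196,-0.7071)
cross product → J_v[:, 2] = (-0.6124,-0.3536,0.7071)
J_ω[:, 2] = z_2
entry J[3][2] = -0.6124

-0.612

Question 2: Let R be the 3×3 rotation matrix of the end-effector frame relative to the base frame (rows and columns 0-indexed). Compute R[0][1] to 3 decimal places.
-0.612

End-effector y-axis (col 1 of R) = (-0.6124,-0.3536,0.7071)
R[0][1] = -0.6124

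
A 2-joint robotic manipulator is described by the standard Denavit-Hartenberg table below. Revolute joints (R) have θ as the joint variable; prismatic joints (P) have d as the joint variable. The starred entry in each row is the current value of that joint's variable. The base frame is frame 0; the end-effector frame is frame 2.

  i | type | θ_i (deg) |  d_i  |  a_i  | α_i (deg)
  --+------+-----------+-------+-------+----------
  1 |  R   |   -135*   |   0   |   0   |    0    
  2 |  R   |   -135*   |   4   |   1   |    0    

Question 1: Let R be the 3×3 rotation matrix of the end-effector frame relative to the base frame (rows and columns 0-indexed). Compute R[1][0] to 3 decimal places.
End-effector x-axis (col 0 of R) = (-0.0000,1.0000,0.0000)
R[1][0] = 1.0000

1.000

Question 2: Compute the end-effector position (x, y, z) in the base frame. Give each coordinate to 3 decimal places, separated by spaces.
-0.000 1.000 4.000

after link 1: o_1 = (0.0000, 0.0000, 0.0000)
after link 2: o_2 = (-0.0000, 1.0000, 4.0000)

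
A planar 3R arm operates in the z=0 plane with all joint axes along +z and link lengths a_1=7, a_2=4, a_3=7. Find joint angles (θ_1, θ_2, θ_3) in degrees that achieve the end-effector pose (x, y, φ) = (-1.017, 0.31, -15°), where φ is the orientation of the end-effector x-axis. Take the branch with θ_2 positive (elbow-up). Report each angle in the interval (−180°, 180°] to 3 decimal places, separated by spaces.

wrist centre = target − a_3·(cos φ, sin φ) = (-7.7785, 2.1217)
cos θ_2 = (65.0065−7²−4²)/(2·7·4) = 0.0001; θ_2 = 89.9933° (elbow-up)
β = atan2(2.1217,-7.7785) = 164.7426°; ψ = atan2(4.0000,7.0005) = 29.7432°
θ_1 = β − ψ = 134.9994°
θ_3 = φ − θ_1 − θ_2 = 120.0073° (wrapped to (-180°,180°])

134.999 89.993 120.007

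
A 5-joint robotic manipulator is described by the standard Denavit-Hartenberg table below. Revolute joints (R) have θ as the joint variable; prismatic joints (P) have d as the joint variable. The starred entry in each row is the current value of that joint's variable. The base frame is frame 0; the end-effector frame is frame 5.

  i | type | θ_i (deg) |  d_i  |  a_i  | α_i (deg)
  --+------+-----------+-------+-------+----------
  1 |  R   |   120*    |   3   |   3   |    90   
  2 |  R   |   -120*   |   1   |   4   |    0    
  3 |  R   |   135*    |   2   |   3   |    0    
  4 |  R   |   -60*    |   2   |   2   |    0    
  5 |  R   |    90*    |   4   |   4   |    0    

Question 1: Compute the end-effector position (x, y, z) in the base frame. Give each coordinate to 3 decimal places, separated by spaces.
after link 1: o_1 = (-1.5000, 2.5981, 3.0000)
after link 2: o_2 = (0.3660, 1.3660, -0.4641)
after link 3: o_3 = (0.6492, 4.8756, 0.3124)
after link 4: o_4 = (1.6741, 7.1003, -1.1019)
after link 5: o_5 = (3.7240, 11.5498, 1.7266)

3.724 11.550 1.727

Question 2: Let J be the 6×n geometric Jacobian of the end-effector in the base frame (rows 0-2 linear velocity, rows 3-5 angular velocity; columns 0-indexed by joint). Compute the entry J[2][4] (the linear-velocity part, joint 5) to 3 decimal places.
2.828

axis z_4 = (0.8660,0.5000,0.0000); lever o_n−o_4 = (2.0499,4.4495,2.8284)
cross product → J_v[:, 4] = (1.4142,-2.4495,2.8284)
J_ω[:, 4] = z_4
entry J[2][4] = 2.8284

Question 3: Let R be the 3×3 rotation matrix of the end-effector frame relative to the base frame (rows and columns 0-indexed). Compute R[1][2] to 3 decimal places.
End-effector z-axis (col 2 of R) = (0.8660,0.5000,0.0000)
R[1][2] = 0.5000

0.500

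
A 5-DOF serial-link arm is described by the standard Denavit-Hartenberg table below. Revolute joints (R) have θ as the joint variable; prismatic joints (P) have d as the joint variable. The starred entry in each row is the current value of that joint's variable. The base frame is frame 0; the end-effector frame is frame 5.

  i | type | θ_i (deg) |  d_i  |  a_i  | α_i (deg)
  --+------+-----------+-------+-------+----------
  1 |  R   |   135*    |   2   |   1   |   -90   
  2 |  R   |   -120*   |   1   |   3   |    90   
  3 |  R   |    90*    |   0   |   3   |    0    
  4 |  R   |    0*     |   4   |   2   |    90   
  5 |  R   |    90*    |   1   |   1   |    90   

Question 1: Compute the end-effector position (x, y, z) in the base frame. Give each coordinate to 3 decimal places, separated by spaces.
after link 1: o_1 = (-0.7071, 0.7071, 2.0000)
after link 2: o_2 = (-0.3536, -1.0607, 4.5981)
after link 3: o_3 = (-2.4749, -3.1820, 4.5981)
after link 4: o_4 = (-1.4396, -7.0457, 2.5981)
after link 5: o_5 = (-0.4737, -8.0116, 2.9641)

-0.474 -8.012 2.964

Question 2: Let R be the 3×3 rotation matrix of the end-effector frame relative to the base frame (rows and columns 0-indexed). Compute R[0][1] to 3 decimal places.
0.354

End-effector y-axis (col 1 of R) = (0.3536,-0.3536,0.8660)
R[0][1] = 0.3536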